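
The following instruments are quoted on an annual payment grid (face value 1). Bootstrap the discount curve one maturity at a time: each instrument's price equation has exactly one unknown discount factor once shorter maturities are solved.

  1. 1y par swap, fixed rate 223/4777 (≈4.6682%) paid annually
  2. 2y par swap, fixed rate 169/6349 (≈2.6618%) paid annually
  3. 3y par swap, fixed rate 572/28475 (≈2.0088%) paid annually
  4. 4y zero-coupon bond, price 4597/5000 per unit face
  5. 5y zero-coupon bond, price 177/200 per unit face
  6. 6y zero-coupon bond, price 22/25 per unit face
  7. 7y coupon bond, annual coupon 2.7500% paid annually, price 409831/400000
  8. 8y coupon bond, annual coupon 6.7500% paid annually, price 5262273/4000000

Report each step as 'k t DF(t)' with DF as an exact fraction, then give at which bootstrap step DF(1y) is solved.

step 1 [1y] swap r/1=223/4777: DF=(1 − 223/4777·(0))/(1+223/4777) = 4777/5000 ≈ 0.955400
step 2 [2y] swap r/1=169/6349: DF=(1 − 169/6349·(0.955400))/(1+169/6349) = 9493/10000 ≈ 0.949300
step 3 [3y] swap r/1=572/28475: DF=(1 − 572/28475·(0.955400+0.949300))/(1+572/28475) = 2357/2500 ≈ 0.942800
step 4 [4y] zero: DF = P = 4597/5000 ≈ 0.919400
step 5 [5y] zero: DF = P = 177/200 ≈ 0.885000
step 6 [6y] zero: DF = P = 22/25 ≈ 0.880000
step 7 [7y] bond c/1=11/400: DF=(409831/400000 − 11/400·(0.955400+0.949300+0.942800+0.919400+0.885000+0.880000))/(1+11/400) = 8491/10000 ≈ 0.849100
step 8 [8y] bond c/1=27/400: DF=(5262273/4000000 − 27/400·(0.955400+0.949300+0.942800+0.919400+0.885000+0.880000+0.849100))/(1+27/400) = 8289/10000 ≈ 0.828900

1 1 4777/5000
2 2 9493/10000
3 3 2357/2500
4 4 4597/5000
5 5 177/200
6 6 22/25
7 7 8491/10000
8 8 8289/10000
DF(1y) is solved at step 1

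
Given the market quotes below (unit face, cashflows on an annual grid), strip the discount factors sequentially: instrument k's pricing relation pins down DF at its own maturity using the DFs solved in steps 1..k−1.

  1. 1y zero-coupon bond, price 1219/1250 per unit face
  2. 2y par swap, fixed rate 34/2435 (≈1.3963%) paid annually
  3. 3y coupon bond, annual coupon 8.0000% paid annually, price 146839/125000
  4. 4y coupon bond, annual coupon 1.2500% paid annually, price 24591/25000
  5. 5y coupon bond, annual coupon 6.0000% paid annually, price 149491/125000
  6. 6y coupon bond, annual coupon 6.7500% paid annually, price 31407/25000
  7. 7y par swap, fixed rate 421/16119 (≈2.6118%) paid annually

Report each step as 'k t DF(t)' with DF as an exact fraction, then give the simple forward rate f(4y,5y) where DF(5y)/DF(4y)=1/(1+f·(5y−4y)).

1 1 1219/1250
2 2 608/625
3 3 4717/5000
4 4 4679/5000
5 5 2279/2500
6 6 2193/2500
7 7 2079/2500
f(4y,5y) = ((4679/5000)/(2279/2500) − 1)/(1) = 121/4558 ≈ 2.6547%

step 1 [1y] zero: DF = P = 1219/1250 ≈ 0.975200
step 2 [2y] swap r/1=34/2435: DF=(1 − 34/2435·(0.975200))/(1+34/2435) = 608/625 ≈ 0.972800
step 3 [3y] bond c/1=2/25: DF=(146839/125000 − 2/25·(0.975200+0.972800))/(1+2/25) = 4717/5000 ≈ 0.943400
step 4 [4y] bond c/1=1/80: DF=(24591/25000 − 1/80·(0.975200+0.972800+0.943400))/(1+1/80) = 4679/5000 ≈ 0.935800
step 5 [5y] bond c/1=3/50: DF=(149491/125000 − 3/50·(0.975200+0.972800+0.943400+0.935800))/(1+3/50) = 2279/2500 ≈ 0.911600
step 6 [6y] bond c/1=27/400: DF=(31407/25000 − 27/400·(0.975200+0.972800+0.943400+0.935800+0.911600))/(1+27/400) = 2193/2500 ≈ 0.877200
step 7 [7y] swap r/1=421/16119: DF=(1 − 421/16119·(0.975200+0.972800+0.943400+0.935800+0.911600+0.877200))/(1+421/16119) = 2079/2500 ≈ 0.831600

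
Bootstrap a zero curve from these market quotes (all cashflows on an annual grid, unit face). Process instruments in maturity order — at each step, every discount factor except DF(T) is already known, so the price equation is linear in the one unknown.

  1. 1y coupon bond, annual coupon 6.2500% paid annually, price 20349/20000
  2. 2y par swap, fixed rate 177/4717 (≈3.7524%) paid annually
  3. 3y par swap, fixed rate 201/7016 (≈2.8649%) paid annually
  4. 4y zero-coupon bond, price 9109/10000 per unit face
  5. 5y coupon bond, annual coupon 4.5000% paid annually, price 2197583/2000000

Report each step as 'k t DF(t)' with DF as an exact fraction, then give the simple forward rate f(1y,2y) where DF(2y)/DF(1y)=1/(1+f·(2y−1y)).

step 1 [1y] bond c/1=1/16: DF=(20349/20000 − 1/16·(0))/(1+1/16) = 1197/1250 ≈ 0.957600
step 2 [2y] swap r/1=177/4717: DF=(1 − 177/4717·(0.957600))/(1+177/4717) = 2323/2500 ≈ 0.929200
step 3 [3y] swap r/1=201/7016: DF=(1 − 201/7016·(0.957600+0.929200))/(1+201/7016) = 2299/2500 ≈ 0.919600
step 4 [4y] zero: DF = P = 9109/10000 ≈ 0.910900
step 5 [5y] bond c/1=9/200: DF=(2197583/2000000 − 9/200·(0.957600+0.929200+0.919600+0.910900))/(1+9/200) = 4457/5000 ≈ 0.891400

1 1 1197/1250
2 2 2323/2500
3 3 2299/2500
4 4 9109/10000
5 5 4457/5000
f(1y,2y) = ((1197/1250)/(2323/2500) − 1)/(1) = 71/2323 ≈ 3.0564%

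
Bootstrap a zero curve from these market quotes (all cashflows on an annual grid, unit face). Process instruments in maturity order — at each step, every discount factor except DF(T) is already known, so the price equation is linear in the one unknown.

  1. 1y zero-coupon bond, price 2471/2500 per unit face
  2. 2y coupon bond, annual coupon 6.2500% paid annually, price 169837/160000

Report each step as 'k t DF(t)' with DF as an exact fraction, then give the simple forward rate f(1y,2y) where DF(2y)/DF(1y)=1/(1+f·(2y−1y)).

1 1 2471/2500
2 2 9409/10000
f(1y,2y) = ((2471/2500)/(9409/10000) − 1)/(1) = 475/9409 ≈ 5.0484%

step 1 [1y] zero: DF = P = 2471/2500 ≈ 0.988400
step 2 [2y] bond c/1=1/16: DF=(169837/160000 − 1/16·(0.988400))/(1+1/16) = 9409/10000 ≈ 0.940900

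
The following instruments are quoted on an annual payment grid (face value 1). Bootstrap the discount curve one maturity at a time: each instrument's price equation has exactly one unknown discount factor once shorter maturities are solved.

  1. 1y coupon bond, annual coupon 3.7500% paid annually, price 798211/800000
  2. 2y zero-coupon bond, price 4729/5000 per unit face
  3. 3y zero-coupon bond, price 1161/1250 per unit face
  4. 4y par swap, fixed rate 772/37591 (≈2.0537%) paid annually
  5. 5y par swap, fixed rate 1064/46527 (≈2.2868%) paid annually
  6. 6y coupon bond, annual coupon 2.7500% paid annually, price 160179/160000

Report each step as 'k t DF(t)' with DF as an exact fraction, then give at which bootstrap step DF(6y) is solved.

1 1 9617/10000
2 2 4729/5000
3 3 1161/1250
4 4 2307/2500
5 5 1117/1250
6 6 4249/5000
DF(6y) is solved at step 6

step 1 [1y] bond c/1=3/80: DF=(798211/800000 − 3/80·(0))/(1+3/80) = 9617/10000 ≈ 0.961700
step 2 [2y] zero: DF = P = 4729/5000 ≈ 0.945800
step 3 [3y] zero: DF = P = 1161/1250 ≈ 0.928800
step 4 [4y] swap r/1=772/37591: DF=(1 − 772/37591·(0.961700+0.945800+0.928800))/(1+772/37591) = 2307/2500 ≈ 0.922800
step 5 [5y] swap r/1=1064/46527: DF=(1 − 1064/46527·(0.961700+0.945800+0.928800+0.922800))/(1+1064/46527) = 1117/1250 ≈ 0.893600
step 6 [6y] bond c/1=11/400: DF=(160179/160000 − 11/400·(0.961700+0.945800+0.928800+0.922800+0.893600))/(1+11/400) = 4249/5000 ≈ 0.849800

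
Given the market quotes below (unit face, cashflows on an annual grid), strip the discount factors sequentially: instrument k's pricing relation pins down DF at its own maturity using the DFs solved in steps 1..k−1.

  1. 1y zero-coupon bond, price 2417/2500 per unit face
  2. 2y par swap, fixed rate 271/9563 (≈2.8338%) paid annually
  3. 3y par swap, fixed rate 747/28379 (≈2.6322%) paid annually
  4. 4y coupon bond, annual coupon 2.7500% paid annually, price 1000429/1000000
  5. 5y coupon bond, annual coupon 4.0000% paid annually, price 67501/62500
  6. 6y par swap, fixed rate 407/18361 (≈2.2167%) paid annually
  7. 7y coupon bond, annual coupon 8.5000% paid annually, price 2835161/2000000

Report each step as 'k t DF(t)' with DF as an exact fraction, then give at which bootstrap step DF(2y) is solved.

step 1 [1y] zero: DF = P = 2417/2500 ≈ 0.966800
step 2 [2y] swap r/1=271/9563: DF=(1 − 271/9563·(0.966800))/(1+271/9563) = 4729/5000 ≈ 0.945800
step 3 [3y] swap r/1=747/28379: DF=(1 − 747/28379·(0.966800+0.945800))/(1+747/28379) = 9253/10000 ≈ 0.925300
step 4 [4y] bond c/1=11/400: DF=(1000429/1000000 − 11/400·(0.966800+0.945800+0.925300))/(1+11/400) = 8977/10000 ≈ 0.897700
step 5 [5y] bond c/1=1/25: DF=(67501/62500 − 1/25·(0.966800+0.945800+0.925300+0.897700))/(1+1/25) = 2237/2500 ≈ 0.894800
step 6 [6y] swap r/1=407/18361: DF=(1 − 407/18361·(0.966800+0.945800+0.925300+0.897700+0.894800))/(1+407/18361) = 8779/10000 ≈ 0.877900
step 7 [7y] bond c/1=17/200: DF=(2835161/2000000 − 17/200·(0.966800+0.945800+0.925300+0.897700+0.894800+0.877900))/(1+17/200) = 7/8 ≈ 0.875000

1 1 2417/2500
2 2 4729/5000
3 3 9253/10000
4 4 8977/10000
5 5 2237/2500
6 6 8779/10000
7 7 7/8
DF(2y) is solved at step 2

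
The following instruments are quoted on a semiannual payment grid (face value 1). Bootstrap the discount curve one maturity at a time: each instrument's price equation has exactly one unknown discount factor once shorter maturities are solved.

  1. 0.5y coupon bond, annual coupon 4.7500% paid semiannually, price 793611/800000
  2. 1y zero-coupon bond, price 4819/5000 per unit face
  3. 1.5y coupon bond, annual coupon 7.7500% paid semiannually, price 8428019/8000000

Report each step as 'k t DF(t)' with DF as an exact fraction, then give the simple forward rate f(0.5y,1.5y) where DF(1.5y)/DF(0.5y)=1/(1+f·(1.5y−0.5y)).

1 1/2 969/1000
2 1 4819/5000
3 3/2 9421/10000
f(0.5y,1.5y) = ((969/1000)/(9421/10000) − 1)/(1) = 269/9421 ≈ 2.8553%

step 1 [0.5y] bond c/2=19/800: DF=(793611/800000 − 19/800·(0))/(1+19/800) = 969/1000 ≈ 0.969000
step 2 [1y] zero: DF = P = 4819/5000 ≈ 0.963800
step 3 [1.5y] bond c/2=31/800: DF=(8428019/8000000 − 31/800·(0.969000+0.963800))/(1+31/800) = 9421/10000 ≈ 0.942100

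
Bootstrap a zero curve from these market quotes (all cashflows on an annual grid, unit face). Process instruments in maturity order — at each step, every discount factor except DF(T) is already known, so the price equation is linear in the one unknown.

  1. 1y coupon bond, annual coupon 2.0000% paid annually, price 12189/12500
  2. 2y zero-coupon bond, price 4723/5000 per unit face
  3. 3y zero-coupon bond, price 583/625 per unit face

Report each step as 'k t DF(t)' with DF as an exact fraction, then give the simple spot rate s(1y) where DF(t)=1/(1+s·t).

1 1 239/250
2 2 4723/5000
3 3 583/625
s(1y) = (1/(239/250) − 1)/(1) = 11/239 ≈ 4.6025%

step 1 [1y] bond c/1=1/50: DF=(12189/12500 − 1/50·(0))/(1+1/50) = 239/250 ≈ 0.956000
step 2 [2y] zero: DF = P = 4723/5000 ≈ 0.944600
step 3 [3y] zero: DF = P = 583/625 ≈ 0.932800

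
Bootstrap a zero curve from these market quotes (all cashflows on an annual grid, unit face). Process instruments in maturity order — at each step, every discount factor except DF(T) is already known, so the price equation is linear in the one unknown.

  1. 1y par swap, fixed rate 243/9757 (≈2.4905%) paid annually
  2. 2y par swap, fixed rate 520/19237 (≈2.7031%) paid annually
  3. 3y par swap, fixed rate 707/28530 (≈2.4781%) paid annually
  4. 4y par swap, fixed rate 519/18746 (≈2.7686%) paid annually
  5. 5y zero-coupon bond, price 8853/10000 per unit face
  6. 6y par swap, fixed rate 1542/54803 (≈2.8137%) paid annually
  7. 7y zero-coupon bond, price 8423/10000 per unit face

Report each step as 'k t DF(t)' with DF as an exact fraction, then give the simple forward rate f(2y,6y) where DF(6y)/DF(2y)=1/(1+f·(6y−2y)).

1 1 9757/10000
2 2 237/250
3 3 9293/10000
4 4 4481/5000
5 5 8853/10000
6 6 4229/5000
7 7 8423/10000
f(2y,6y) = ((237/250)/(4229/5000) − 1)/(4) = 511/16916 ≈ 3.0208%

step 1 [1y] swap r/1=243/9757: DF=(1 − 243/9757·(0))/(1+243/9757) = 9757/10000 ≈ 0.975700
step 2 [2y] swap r/1=520/19237: DF=(1 − 520/19237·(0.975700))/(1+520/19237) = 237/250 ≈ 0.948000
step 3 [3y] swap r/1=707/28530: DF=(1 − 707/28530·(0.975700+0.948000))/(1+707/28530) = 9293/10000 ≈ 0.929300
step 4 [4y] swap r/1=519/18746: DF=(1 − 519/18746·(0.975700+0.948000+0.929300))/(1+519/18746) = 4481/5000 ≈ 0.896200
step 5 [5y] zero: DF = P = 8853/10000 ≈ 0.885300
step 6 [6y] swap r/1=1542/54803: DF=(1 − 1542/54803·(0.975700+0.948000+0.929300+0.896200+0.885300))/(1+1542/54803) = 4229/5000 ≈ 0.845800
step 7 [7y] zero: DF = P = 8423/10000 ≈ 0.842300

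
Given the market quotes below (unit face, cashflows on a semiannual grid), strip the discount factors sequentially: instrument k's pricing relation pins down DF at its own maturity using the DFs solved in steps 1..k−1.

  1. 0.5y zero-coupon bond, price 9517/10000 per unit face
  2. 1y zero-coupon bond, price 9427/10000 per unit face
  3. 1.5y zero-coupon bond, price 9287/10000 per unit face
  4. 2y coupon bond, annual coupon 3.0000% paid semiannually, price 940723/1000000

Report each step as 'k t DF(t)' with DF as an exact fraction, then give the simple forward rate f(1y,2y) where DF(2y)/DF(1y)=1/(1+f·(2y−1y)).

step 1 [0.5y] zero: DF = P = 9517/10000 ≈ 0.951700
step 2 [1y] zero: DF = P = 9427/10000 ≈ 0.942700
step 3 [1.5y] zero: DF = P = 9287/10000 ≈ 0.928700
step 4 [2y] bond c/2=3/200: DF=(940723/1000000 − 3/200·(0.951700+0.942700+0.928700))/(1+3/200) = 8851/10000 ≈ 0.885100

1 1/2 9517/10000
2 1 9427/10000
3 3/2 9287/10000
4 2 8851/10000
f(1y,2y) = ((9427/10000)/(8851/10000) − 1)/(1) = 576/8851 ≈ 6.5077%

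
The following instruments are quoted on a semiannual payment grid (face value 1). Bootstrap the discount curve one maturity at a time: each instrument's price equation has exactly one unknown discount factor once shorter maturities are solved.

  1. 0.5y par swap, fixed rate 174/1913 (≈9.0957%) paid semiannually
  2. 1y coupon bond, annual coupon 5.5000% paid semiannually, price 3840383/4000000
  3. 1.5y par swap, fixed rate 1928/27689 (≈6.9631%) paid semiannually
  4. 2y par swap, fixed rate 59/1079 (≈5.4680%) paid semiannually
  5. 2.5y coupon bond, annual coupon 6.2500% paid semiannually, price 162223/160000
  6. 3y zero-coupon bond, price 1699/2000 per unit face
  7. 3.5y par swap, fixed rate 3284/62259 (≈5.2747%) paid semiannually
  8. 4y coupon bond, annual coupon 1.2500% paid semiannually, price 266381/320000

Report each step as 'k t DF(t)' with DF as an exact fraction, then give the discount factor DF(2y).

step 1 [0.5y] swap r/2=87/1913: DF=(1 − 87/1913·(0))/(1+87/1913) = 1913/2000 ≈ 0.956500
step 2 [1y] bond c/2=11/400: DF=(3840383/4000000 − 11/400·(0.956500))/(1+11/400) = 568/625 ≈ 0.908800
step 3 [1.5y] swap r/2=964/27689: DF=(1 − 964/27689·(0.956500+0.908800))/(1+964/27689) = 2259/2500 ≈ 0.903600
step 4 [2y] swap r/2=59/2158: DF=(1 − 59/2158·(0.956500+0.908800+0.903600))/(1+59/2158) = 8997/10000 ≈ 0.899700
step 5 [2.5y] bond c/2=1/32: DF=(162223/160000 − 1/32·(0.956500+0.908800+0.903600+0.899700))/(1+1/32) = 109/125 ≈ 0.872000
step 6 [3y] zero: DF = P = 1699/2000 ≈ 0.849500
step 7 [3.5y] swap r/2=1642/62259: DF=(1 − 1642/62259·(0.956500+0.908800+0.903600+0.899700+0.872000+0.849500))/(1+1642/62259) = 4179/5000 ≈ 0.835800
step 8 [4y] bond c/2=1/160: DF=(266381/320000 − 1/160·(0.956500+0.908800+0.903600+0.899700+0.872000+0.849500+0.835800))/(1+1/160) = 3943/5000 ≈ 0.788600

1 1/2 1913/2000
2 1 568/625
3 3/2 2259/2500
4 2 8997/10000
5 5/2 109/125
6 3 1699/2000
7 7/2 4179/5000
8 4 3943/5000
DF(2y) = 8997/10000 ≈ 0.899700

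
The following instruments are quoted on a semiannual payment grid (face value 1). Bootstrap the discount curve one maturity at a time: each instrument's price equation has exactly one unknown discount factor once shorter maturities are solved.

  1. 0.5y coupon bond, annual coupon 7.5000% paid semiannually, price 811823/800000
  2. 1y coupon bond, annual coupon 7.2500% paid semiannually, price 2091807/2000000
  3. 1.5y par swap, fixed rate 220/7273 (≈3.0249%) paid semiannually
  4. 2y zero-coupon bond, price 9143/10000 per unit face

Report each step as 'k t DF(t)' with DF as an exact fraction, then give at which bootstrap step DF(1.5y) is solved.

step 1 [0.5y] bond c/2=3/80: DF=(811823/800000 − 3/80·(0))/(1+3/80) = 9781/10000 ≈ 0.978100
step 2 [1y] bond c/2=29/800: DF=(2091807/2000000 − 29/800·(0.978100))/(1+29/800) = 9751/10000 ≈ 0.975100
step 3 [1.5y] swap r/2=110/7273: DF=(1 − 110/7273·(0.978100+0.975100))/(1+110/7273) = 239/250 ≈ 0.956000
step 4 [2y] zero: DF = P = 9143/10000 ≈ 0.914300

1 1/2 9781/10000
2 1 9751/10000
3 3/2 239/250
4 2 9143/10000
DF(1.5y) is solved at step 3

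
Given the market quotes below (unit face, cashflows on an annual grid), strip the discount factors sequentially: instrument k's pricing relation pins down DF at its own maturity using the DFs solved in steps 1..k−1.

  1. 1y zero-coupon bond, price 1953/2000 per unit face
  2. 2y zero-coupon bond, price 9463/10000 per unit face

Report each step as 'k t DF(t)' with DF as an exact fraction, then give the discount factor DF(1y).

step 1 [1y] zero: DF = P = 1953/2000 ≈ 0.976500
step 2 [2y] zero: DF = P = 9463/10000 ≈ 0.946300

1 1 1953/2000
2 2 9463/10000
DF(1y) = 1953/2000 ≈ 0.976500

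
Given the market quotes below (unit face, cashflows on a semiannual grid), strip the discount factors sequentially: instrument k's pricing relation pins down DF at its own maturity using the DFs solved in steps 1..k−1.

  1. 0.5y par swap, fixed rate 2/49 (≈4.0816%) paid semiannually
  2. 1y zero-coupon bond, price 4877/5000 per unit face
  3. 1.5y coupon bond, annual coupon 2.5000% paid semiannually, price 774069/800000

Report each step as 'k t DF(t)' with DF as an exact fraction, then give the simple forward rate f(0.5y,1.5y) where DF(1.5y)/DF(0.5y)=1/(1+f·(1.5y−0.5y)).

1 1/2 49/50
2 1 4877/5000
3 3/2 1863/2000
f(0.5y,1.5y) = ((49/50)/(1863/2000) − 1)/(1) = 97/1863 ≈ 5.2067%

step 1 [0.5y] swap r/2=1/49: DF=(1 − 1/49·(0))/(1+1/49) = 49/50 ≈ 0.980000
step 2 [1y] zero: DF = P = 4877/5000 ≈ 0.975400
step 3 [1.5y] bond c/2=1/80: DF=(774069/800000 − 1/80·(0.980000+0.975400))/(1+1/80) = 1863/2000 ≈ 0.931500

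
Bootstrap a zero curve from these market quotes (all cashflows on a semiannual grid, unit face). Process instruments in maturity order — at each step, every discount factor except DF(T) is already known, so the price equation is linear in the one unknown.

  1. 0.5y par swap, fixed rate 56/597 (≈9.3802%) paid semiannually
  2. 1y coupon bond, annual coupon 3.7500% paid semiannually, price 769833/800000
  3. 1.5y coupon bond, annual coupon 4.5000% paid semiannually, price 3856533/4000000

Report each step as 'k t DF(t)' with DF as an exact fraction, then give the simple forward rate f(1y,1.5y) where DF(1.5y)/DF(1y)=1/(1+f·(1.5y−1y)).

step 1 [0.5y] swap r/2=28/597: DF=(1 − 28/597·(0))/(1+28/597) = 597/625 ≈ 0.955200
step 2 [1y] bond c/2=3/160: DF=(769833/800000 − 3/160·(0.955200))/(1+3/160) = 927/1000 ≈ 0.927000
step 3 [1.5y] bond c/2=9/400: DF=(3856533/4000000 − 9/400·(0.955200+0.927000))/(1+9/400) = 1803/2000 ≈ 0.901500

1 1/2 597/625
2 1 927/1000
3 3/2 1803/2000
f(1y,1.5y) = ((927/1000)/(1803/2000) − 1)/(1/2) = 34/601 ≈ 5.6572%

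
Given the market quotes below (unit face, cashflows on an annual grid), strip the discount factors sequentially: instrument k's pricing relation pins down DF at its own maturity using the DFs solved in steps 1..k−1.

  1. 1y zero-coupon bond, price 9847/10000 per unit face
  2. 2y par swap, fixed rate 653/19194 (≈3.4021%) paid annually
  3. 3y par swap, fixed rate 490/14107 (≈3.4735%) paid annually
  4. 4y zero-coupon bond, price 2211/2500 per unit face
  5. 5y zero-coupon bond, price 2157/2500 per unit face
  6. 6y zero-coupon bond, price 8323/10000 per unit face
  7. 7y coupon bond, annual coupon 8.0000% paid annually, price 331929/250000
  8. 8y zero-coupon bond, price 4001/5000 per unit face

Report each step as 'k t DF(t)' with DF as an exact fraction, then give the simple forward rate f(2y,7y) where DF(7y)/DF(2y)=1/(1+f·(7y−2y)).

step 1 [1y] zero: DF = P = 9847/10000 ≈ 0.984700
step 2 [2y] swap r/1=653/19194: DF=(1 − 653/19194·(0.984700))/(1+653/19194) = 9347/10000 ≈ 0.934700
step 3 [3y] swap r/1=490/14107: DF=(1 − 490/14107·(0.984700+0.934700))/(1+490/14107) = 451/500 ≈ 0.902000
step 4 [4y] zero: DF = P = 2211/2500 ≈ 0.884400
step 5 [5y] zero: DF = P = 2157/2500 ≈ 0.862800
step 6 [6y] zero: DF = P = 8323/10000 ≈ 0.832300
step 7 [7y] bond c/1=2/25: DF=(331929/250000 − 2/25·(0.984700+0.934700+0.902000+0.884400+0.862800+0.832300))/(1+2/25) = 8293/10000 ≈ 0.829300
step 8 [8y] zero: DF = P = 4001/5000 ≈ 0.800200

1 1 9847/10000
2 2 9347/10000
3 3 451/500
4 4 2211/2500
5 5 2157/2500
6 6 8323/10000
7 7 8293/10000
8 8 4001/5000
f(2y,7y) = ((9347/10000)/(8293/10000) − 1)/(5) = 1054/41465 ≈ 2.5419%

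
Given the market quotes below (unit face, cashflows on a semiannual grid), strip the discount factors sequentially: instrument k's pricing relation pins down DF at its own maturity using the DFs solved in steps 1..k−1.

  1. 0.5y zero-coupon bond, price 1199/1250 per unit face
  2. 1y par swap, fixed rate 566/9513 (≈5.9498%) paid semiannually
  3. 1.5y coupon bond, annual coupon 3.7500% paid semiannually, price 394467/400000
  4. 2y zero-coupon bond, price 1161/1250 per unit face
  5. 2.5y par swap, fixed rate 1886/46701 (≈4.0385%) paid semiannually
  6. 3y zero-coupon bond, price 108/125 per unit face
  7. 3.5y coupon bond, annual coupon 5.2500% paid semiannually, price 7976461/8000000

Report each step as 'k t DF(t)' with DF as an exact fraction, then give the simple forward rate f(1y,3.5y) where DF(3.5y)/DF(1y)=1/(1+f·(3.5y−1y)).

step 1 [0.5y] zero: DF = P = 1199/1250 ≈ 0.959200
step 2 [1y] swap r/2=283/9513: DF=(1 − 283/9513·(0.959200))/(1+283/9513) = 4717/5000 ≈ 0.943400
step 3 [1.5y] bond c/2=3/160: DF=(394467/400000 − 3/160·(0.959200+0.943400))/(1+3/160) = 933/1000 ≈ 0.933000
step 4 [2y] zero: DF = P = 1161/1250 ≈ 0.928800
step 5 [2.5y] swap r/2=943/46701: DF=(1 − 943/46701·(0.959200+0.943400+0.933000+0.928800))/(1+943/46701) = 9057/10000 ≈ 0.905700
step 6 [3y] zero: DF = P = 108/125 ≈ 0.864000
step 7 [3.5y] bond c/2=21/800: DF=(7976461/8000000 − 21/800·(0.959200+0.943400+0.933000+0.928800+0.905700+0.864000))/(1+21/800) = 83/100 ≈ 0.830000

1 1/2 1199/1250
2 1 4717/5000
3 3/2 933/1000
4 2 1161/1250
5 5/2 9057/10000
6 3 108/125
7 7/2 83/100
f(1y,3.5y) = ((4717/5000)/(83/100) − 1)/(5/2) = 567/10375 ≈ 5.4651%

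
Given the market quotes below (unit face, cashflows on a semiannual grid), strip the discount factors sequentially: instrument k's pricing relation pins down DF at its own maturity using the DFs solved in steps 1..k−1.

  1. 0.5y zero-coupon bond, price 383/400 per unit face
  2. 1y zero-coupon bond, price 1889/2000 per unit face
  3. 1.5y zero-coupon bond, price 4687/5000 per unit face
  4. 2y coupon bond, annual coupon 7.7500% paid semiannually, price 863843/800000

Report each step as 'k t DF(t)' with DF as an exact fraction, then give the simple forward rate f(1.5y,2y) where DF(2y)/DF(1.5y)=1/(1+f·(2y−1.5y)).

1 1/2 383/400
2 1 1889/2000
3 3/2 4687/5000
4 2 1167/1250
f(1.5y,2y) = ((4687/5000)/(1167/1250) − 1)/(1/2) = 19/2334 ≈ 0.8141%

step 1 [0.5y] zero: DF = P = 383/400 ≈ 0.957500
step 2 [1y] zero: DF = P = 1889/2000 ≈ 0.944500
step 3 [1.5y] zero: DF = P = 4687/5000 ≈ 0.937400
step 4 [2y] bond c/2=31/800: DF=(863843/800000 − 31/800·(0.957500+0.944500+0.937400))/(1+31/800) = 1167/1250 ≈ 0.933600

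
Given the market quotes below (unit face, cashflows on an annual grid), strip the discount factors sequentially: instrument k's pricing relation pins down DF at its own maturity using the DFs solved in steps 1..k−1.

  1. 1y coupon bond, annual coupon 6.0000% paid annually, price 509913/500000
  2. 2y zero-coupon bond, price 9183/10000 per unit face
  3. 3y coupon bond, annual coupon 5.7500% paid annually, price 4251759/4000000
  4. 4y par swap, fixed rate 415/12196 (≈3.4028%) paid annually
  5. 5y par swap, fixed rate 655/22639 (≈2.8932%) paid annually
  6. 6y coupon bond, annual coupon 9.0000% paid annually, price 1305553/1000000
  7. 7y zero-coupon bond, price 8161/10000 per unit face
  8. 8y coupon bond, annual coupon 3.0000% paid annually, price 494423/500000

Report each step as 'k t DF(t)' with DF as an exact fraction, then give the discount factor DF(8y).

step 1 [1y] bond c/1=3/50: DF=(509913/500000 − 3/50·(0))/(1+3/50) = 9621/10000 ≈ 0.962100
step 2 [2y] zero: DF = P = 9183/10000 ≈ 0.918300
step 3 [3y] bond c/1=23/400: DF=(4251759/4000000 − 23/400·(0.962100+0.918300))/(1+23/400) = 9029/10000 ≈ 0.902900
step 4 [4y] swap r/1=415/12196: DF=(1 − 415/12196·(0.962100+0.918300+0.902900))/(1+415/12196) = 1751/2000 ≈ 0.875500
step 5 [5y] swap r/1=655/22639: DF=(1 − 655/22639·(0.962100+0.918300+0.902900+0.875500))/(1+655/22639) = 869/1000 ≈ 0.869000
step 6 [6y] bond c/1=9/100: DF=(1305553/1000000 − 9/100·(0.962100+0.918300+0.902900+0.875500+0.869000))/(1+9/100) = 8239/10000 ≈ 0.823900
step 7 [7y] zero: DF = P = 8161/10000 ≈ 0.816100
step 8 [8y] bond c/1=3/100: DF=(494423/500000 − 3/100·(0.962100+0.918300+0.902900+0.875500+0.869000+0.823900+0.816100))/(1+3/100) = 1951/2500 ≈ 0.780400

1 1 9621/10000
2 2 9183/10000
3 3 9029/10000
4 4 1751/2000
5 5 869/1000
6 6 8239/10000
7 7 8161/10000
8 8 1951/2500
DF(8y) = 1951/2500 ≈ 0.780400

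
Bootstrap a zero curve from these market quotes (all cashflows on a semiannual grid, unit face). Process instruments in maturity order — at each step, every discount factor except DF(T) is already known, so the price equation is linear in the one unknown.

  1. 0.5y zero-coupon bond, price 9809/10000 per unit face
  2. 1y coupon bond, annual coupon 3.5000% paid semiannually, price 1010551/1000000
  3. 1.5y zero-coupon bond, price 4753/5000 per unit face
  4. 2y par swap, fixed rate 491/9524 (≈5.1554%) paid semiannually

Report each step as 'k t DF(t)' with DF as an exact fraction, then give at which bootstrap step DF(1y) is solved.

1 1/2 9809/10000
2 1 9763/10000
3 3/2 4753/5000
4 2 4509/5000
DF(1y) is solved at step 2

step 1 [0.5y] zero: DF = P = 9809/10000 ≈ 0.980900
step 2 [1y] bond c/2=7/400: DF=(1010551/1000000 − 7/400·(0.980900))/(1+7/400) = 9763/10000 ≈ 0.976300
step 3 [1.5y] zero: DF = P = 4753/5000 ≈ 0.950600
step 4 [2y] swap r/2=491/19048: DF=(1 − 491/19048·(0.980900+0.976300+0.950600))/(1+491/19048) = 4509/5000 ≈ 0.901800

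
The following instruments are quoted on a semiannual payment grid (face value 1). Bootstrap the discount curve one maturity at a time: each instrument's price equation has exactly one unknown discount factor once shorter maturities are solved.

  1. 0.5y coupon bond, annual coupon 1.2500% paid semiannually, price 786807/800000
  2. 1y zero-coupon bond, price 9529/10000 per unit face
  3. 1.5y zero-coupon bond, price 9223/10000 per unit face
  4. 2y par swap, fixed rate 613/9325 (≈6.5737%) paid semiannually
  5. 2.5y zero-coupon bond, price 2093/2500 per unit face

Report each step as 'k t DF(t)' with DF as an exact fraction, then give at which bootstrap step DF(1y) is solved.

1 1/2 4887/5000
2 1 9529/10000
3 3/2 9223/10000
4 2 4387/5000
5 5/2 2093/2500
DF(1y) is solved at step 2

step 1 [0.5y] bond c/2=1/160: DF=(786807/800000 − 1/160·(0))/(1+1/160) = 4887/5000 ≈ 0.977400
step 2 [1y] zero: DF = P = 9529/10000 ≈ 0.952900
step 3 [1.5y] zero: DF = P = 9223/10000 ≈ 0.922300
step 4 [2y] swap r/2=613/18650: DF=(1 − 613/18650·(0.977400+0.952900+0.922300))/(1+613/18650) = 4387/5000 ≈ 0.877400
step 5 [2.5y] zero: DF = P = 2093/2500 ≈ 0.837200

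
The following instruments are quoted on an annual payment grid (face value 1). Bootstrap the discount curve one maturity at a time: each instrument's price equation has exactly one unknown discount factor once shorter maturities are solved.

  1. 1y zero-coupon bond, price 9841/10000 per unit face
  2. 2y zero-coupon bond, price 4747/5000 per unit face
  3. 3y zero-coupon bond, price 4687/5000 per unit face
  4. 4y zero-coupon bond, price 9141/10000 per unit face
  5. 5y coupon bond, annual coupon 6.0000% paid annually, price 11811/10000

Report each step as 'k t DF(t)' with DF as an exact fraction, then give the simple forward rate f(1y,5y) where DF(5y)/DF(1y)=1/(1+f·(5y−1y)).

1 1 9841/10000
2 2 4747/5000
3 3 4687/5000
4 4 9141/10000
5 5 9/10
f(1y,5y) = ((9841/10000)/(9/10) − 1)/(4) = 841/36000 ≈ 2.3361%

step 1 [1y] zero: DF = P = 9841/10000 ≈ 0.984100
step 2 [2y] zero: DF = P = 4747/5000 ≈ 0.949400
step 3 [3y] zero: DF = P = 4687/5000 ≈ 0.937400
step 4 [4y] zero: DF = P = 9141/10000 ≈ 0.914100
step 5 [5y] bond c/1=3/50: DF=(11811/10000 − 3/50·(0.984100+0.949400+0.937400+0.914100))/(1+3/50) = 9/10 ≈ 0.900000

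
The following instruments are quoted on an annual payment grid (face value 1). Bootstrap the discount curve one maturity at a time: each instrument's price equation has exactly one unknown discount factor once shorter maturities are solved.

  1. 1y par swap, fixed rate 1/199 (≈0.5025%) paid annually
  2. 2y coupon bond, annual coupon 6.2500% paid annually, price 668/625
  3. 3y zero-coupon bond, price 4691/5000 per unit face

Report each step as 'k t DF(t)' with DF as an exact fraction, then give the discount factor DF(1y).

1 1 199/200
2 2 4737/5000
3 3 4691/5000
DF(1y) = 199/200 ≈ 0.995000

step 1 [1y] swap r/1=1/199: DF=(1 − 1/199·(0))/(1+1/199) = 199/200 ≈ 0.995000
step 2 [2y] bond c/1=1/16: DF=(668/625 − 1/16·(0.995000))/(1+1/16) = 4737/5000 ≈ 0.947400
step 3 [3y] zero: DF = P = 4691/5000 ≈ 0.938200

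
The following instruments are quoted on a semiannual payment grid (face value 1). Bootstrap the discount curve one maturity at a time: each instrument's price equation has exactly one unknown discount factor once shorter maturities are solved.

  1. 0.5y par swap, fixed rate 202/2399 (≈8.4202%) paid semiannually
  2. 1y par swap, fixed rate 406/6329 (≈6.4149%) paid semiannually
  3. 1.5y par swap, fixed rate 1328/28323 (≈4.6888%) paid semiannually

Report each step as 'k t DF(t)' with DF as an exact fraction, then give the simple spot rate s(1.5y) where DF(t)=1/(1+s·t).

1 1/2 2399/2500
2 1 9391/10000
3 3/2 1167/1250
s(1.5y) = (1/(1167/1250) − 1)/(3/2) = 166/3501 ≈ 4.7415%

step 1 [0.5y] swap r/2=101/2399: DF=(1 − 101/2399·(0))/(1+101/2399) = 2399/2500 ≈ 0.959600
step 2 [1y] swap r/2=203/6329: DF=(1 − 203/6329·(0.959600))/(1+203/6329) = 9391/10000 ≈ 0.939100
step 3 [1.5y] swap r/2=664/28323: DF=(1 − 664/28323·(0.959600+0.939100))/(1+664/28323) = 1167/1250 ≈ 0.933600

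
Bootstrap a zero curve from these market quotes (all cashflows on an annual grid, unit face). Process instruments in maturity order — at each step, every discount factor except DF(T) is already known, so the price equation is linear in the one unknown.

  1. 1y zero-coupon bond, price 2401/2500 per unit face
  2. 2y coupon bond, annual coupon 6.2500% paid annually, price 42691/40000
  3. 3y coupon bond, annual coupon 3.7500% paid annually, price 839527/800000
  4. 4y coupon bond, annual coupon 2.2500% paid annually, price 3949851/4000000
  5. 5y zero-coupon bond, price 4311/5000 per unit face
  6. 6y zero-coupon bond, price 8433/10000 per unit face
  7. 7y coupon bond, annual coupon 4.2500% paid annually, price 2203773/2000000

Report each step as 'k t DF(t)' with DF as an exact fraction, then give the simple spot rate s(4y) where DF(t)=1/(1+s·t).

step 1 [1y] zero: DF = P = 2401/2500 ≈ 0.960400
step 2 [2y] bond c/1=1/16: DF=(42691/40000 − 1/16·(0.960400))/(1+1/16) = 237/250 ≈ 0.948000
step 3 [3y] bond c/1=3/80: DF=(839527/800000 − 3/80·(0.960400+0.948000))/(1+3/80) = 377/400 ≈ 0.942500
step 4 [4y] bond c/1=9/400: DF=(3949851/4000000 − 9/400·(0.960400+0.948000+0.942500))/(1+9/400) = 903/1000 ≈ 0.903000
step 5 [5y] zero: DF = P = 4311/5000 ≈ 0.862200
step 6 [6y] zero: DF = P = 8433/10000 ≈ 0.843300
step 7 [7y] bond c/1=17/400: DF=(2203773/2000000 − 17/400·(0.960400+0.948000+0.942500+0.903000+0.862200+0.843300))/(1+17/400) = 1043/1250 ≈ 0.834400

1 1 2401/2500
2 2 237/250
3 3 377/400
4 4 903/1000
5 5 4311/5000
6 6 8433/10000
7 7 1043/1250
s(4y) = (1/(903/1000) − 1)/(4) = 97/3612 ≈ 2.6855%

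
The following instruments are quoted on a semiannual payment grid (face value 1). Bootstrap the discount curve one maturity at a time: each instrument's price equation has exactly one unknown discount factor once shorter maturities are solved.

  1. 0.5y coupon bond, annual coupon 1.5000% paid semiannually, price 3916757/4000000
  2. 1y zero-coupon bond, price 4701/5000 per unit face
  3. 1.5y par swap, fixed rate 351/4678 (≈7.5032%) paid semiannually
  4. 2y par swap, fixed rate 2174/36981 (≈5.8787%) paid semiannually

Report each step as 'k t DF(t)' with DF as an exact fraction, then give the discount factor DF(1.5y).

step 1 [0.5y] bond c/2=3/400: DF=(3916757/4000000 − 3/400·(0))/(1+3/400) = 9719/10000 ≈ 0.971900
step 2 [1y] zero: DF = P = 4701/5000 ≈ 0.940200
step 3 [1.5y] swap r/2=351/9356: DF=(1 − 351/9356·(0.971900+0.940200))/(1+351/9356) = 8947/10000 ≈ 0.894700
step 4 [2y] swap r/2=1087/36981: DF=(1 − 1087/36981·(0.971900+0.940200+0.894700))/(1+1087/36981) = 8913/10000 ≈ 0.891300

1 1/2 9719/10000
2 1 4701/5000
3 3/2 8947/10000
4 2 8913/10000
DF(1.5y) = 8947/10000 ≈ 0.894700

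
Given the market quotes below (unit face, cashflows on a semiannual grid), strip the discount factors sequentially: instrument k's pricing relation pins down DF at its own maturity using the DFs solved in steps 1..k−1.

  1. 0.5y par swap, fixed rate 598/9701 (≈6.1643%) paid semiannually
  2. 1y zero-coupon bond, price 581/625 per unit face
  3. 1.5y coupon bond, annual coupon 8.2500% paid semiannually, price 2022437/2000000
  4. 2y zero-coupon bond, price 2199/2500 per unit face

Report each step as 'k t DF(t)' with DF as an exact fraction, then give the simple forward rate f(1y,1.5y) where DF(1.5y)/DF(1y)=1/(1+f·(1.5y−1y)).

1 1/2 9701/10000
2 1 581/625
3 3/2 8959/10000
4 2 2199/2500
f(1y,1.5y) = ((581/625)/(8959/10000) − 1)/(1/2) = 674/8959 ≈ 7.5232%

step 1 [0.5y] swap r/2=299/9701: DF=(1 − 299/9701·(0))/(1+299/9701) = 9701/10000 ≈ 0.970100
step 2 [1y] zero: DF = P = 581/625 ≈ 0.929600
step 3 [1.5y] bond c/2=33/800: DF=(2022437/2000000 − 33/800·(0.970100+0.929600))/(1+33/800) = 8959/10000 ≈ 0.895900
step 4 [2y] zero: DF = P = 2199/2500 ≈ 0.879600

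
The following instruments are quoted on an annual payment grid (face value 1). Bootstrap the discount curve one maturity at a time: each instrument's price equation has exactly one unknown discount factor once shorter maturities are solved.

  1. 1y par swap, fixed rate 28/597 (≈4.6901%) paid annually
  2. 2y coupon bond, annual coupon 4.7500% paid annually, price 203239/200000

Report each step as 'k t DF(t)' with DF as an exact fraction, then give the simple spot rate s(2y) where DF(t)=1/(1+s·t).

1 1 597/625
2 2 2317/2500
s(2y) = (1/(2317/2500) − 1)/(2) = 183/4634 ≈ 3.9491%

step 1 [1y] swap r/1=28/597: DF=(1 − 28/597·(0))/(1+28/597) = 597/625 ≈ 0.955200
step 2 [2y] bond c/1=19/400: DF=(203239/200000 − 19/400·(0.955200))/(1+19/400) = 2317/2500 ≈ 0.926800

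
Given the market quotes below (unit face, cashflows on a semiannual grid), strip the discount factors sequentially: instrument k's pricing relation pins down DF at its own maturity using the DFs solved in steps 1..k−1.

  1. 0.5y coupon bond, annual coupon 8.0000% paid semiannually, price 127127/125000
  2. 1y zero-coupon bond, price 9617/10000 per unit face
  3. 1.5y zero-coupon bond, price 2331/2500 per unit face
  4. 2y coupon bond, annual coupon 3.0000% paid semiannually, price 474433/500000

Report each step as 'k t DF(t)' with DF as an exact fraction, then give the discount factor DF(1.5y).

1 1/2 9779/10000
2 1 9617/10000
3 3/2 2331/2500
4 2 2231/2500
DF(1.5y) = 2331/2500 ≈ 0.932400

step 1 [0.5y] bond c/2=1/25: DF=(127127/125000 − 1/25·(0))/(1+1/25) = 9779/10000 ≈ 0.977900
step 2 [1y] zero: DF = P = 9617/10000 ≈ 0.961700
step 3 [1.5y] zero: DF = P = 2331/2500 ≈ 0.932400
step 4 [2y] bond c/2=3/200: DF=(474433/500000 − 3/200·(0.977900+0.961700+0.932400))/(1+3/200) = 2231/2500 ≈ 0.892400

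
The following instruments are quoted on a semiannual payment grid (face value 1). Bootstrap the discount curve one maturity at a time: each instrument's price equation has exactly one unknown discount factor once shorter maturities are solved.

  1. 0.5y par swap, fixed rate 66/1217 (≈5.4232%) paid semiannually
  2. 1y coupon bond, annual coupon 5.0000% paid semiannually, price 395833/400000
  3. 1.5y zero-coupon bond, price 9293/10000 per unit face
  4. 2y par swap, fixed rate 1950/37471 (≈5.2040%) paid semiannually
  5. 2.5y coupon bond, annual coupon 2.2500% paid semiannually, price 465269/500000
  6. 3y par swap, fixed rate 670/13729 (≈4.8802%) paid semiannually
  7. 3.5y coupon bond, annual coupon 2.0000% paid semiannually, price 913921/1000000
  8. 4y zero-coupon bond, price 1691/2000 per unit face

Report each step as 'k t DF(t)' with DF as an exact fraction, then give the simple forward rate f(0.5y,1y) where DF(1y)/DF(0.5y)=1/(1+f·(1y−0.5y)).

1 1/2 1217/1250
2 1 9417/10000
3 3/2 9293/10000
4 2 361/400
5 5/2 1757/2000
6 3 433/500
7 7/2 1701/2000
8 4 1691/2000
f(0.5y,1y) = ((1217/1250)/(9417/10000) − 1)/(1/2) = 638/9417 ≈ 6.7750%

step 1 [0.5y] swap r/2=33/1217: DF=(1 − 33/1217·(0))/(1+33/1217) = 1217/1250 ≈ 0.973600
step 2 [1y] bond c/2=1/40: DF=(395833/400000 − 1/40·(0.973600))/(1+1/40) = 9417/10000 ≈ 0.941700
step 3 [1.5y] zero: DF = P = 9293/10000 ≈ 0.929300
step 4 [2y] swap r/2=975/37471: DF=(1 − 975/37471·(0.973600+0.941700+0.929300))/(1+975/37471) = 361/400 ≈ 0.902500
step 5 [2.5y] bond c/2=9/800: DF=(465269/500000 − 9/800·(0.973600+0.941700+0.929300+0.902500))/(1+9/800) = 1757/2000 ≈ 0.878500
step 6 [3y] swap r/2=335/13729: DF=(1 − 335/13729·(0.973600+0.941700+0.929300+0.902500+0.878500))/(1+335/13729) = 433/500 ≈ 0.866000
step 7 [3.5y] bond c/2=1/100: DF=(913921/1000000 − 1/100·(0.973600+0.941700+0.929300+0.902500+0.878500+0.866000))/(1+1/100) = 1701/2000 ≈ 0.850500
step 8 [4y] zero: DF = P = 1691/2000 ≈ 0.845500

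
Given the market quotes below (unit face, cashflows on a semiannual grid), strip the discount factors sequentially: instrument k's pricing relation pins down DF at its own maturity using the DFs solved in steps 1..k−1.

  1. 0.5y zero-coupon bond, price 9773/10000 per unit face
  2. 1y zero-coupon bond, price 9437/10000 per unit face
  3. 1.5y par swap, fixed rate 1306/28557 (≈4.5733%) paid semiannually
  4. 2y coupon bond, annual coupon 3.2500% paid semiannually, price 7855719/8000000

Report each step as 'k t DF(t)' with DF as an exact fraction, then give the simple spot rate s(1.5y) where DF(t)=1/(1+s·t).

1 1/2 9773/10000
2 1 9437/10000
3 3/2 9347/10000
4 2 4603/5000
s(1.5y) = (1/(9347/10000) − 1)/(3/2) = 1306/28041 ≈ 4.6575%

step 1 [0.5y] zero: DF = P = 9773/10000 ≈ 0.977300
step 2 [1y] zero: DF = P = 9437/10000 ≈ 0.943700
step 3 [1.5y] swap r/2=653/28557: DF=(1 − 653/28557·(0.977300+0.943700))/(1+653/28557) = 9347/10000 ≈ 0.934700
step 4 [2y] bond c/2=13/800: DF=(7855719/8000000 − 13/800·(0.977300+0.943700+0.934700))/(1+13/800) = 4603/5000 ≈ 0.920600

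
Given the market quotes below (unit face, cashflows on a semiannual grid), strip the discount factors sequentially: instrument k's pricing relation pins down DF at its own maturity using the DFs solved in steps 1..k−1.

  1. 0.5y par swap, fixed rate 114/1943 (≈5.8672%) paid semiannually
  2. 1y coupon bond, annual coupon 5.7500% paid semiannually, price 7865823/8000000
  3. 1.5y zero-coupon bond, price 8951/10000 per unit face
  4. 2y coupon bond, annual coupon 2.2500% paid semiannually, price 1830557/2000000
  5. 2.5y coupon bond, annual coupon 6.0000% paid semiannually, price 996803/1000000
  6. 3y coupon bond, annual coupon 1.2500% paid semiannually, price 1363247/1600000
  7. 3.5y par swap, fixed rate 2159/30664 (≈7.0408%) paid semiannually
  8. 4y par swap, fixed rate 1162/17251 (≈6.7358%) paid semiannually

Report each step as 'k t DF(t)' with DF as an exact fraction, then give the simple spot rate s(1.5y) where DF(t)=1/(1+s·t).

1 1/2 1943/2000
2 1 4643/5000
3 3/2 8951/10000
4 2 437/500
5 5/2 8609/10000
6 3 4093/5000
7 7/2 7841/10000
8 4 1919/2500
s(1.5y) = (1/(8951/10000) − 1)/(3/2) = 2098/26853 ≈ 7.8129%

step 1 [0.5y] swap r/2=57/1943: DF=(1 − 57/1943·(0))/(1+57/1943) = 1943/2000 ≈ 0.971500
step 2 [1y] bond c/2=23/800: DF=(7865823/8000000 − 23/800·(0.971500))/(1+23/800) = 4643/5000 ≈ 0.928600
step 3 [1.5y] zero: DF = P = 8951/10000 ≈ 0.895100
step 4 [2y] bond c/2=9/800: DF=(1830557/2000000 − 9/800·(0.971500+0.928600+0.895100))/(1+9/800) = 437/500 ≈ 0.874000
step 5 [2.5y] bond c/2=3/100: DF=(996803/1000000 − 3/100·(0.971500+0.928600+0.895100+0.874000))/(1+3/100) = 8609/10000 ≈ 0.860900
step 6 [3y] bond c/2=1/160: DF=(1363247/1600000 − 1/160·(0.971500+0.928600+0.895100+0.874000+0.860900))/(1+1/160) = 4093/5000 ≈ 0.818600
step 7 [3.5y] swap r/2=2159/61328: DF=(1 − 2159/61328·(0.971500+0.928600+0.895100+0.874000+0.860900+0.818600))/(1+2159/61328) = 7841/10000 ≈ 0.784100
step 8 [4y] swap r/2=581/17251: DF=(1 − 581/17251·(0.971500+0.928600+0.895100+0.874000+0.860900+0.818600+0.784100))/(1+581/17251) = 1919/2500 ≈ 0.767600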